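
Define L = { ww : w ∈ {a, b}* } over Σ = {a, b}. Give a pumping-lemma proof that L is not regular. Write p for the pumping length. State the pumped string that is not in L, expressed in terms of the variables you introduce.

Assume L is regular. Let p be the pumping length given by the pumping lemma.
Take w = a^p b^p a^p b^p = uu where u = a^pb^p; then w ∈ L and |w| = 4p ≥ p.
By the pumping lemma, w = xyz with |xy| ≤ p and |y| > 0.
Because |xy| ≤ p and w begins with p copies of a, we have y = a^k with 1 ≤ k ≤ p.
Pump with i = 2: xy^2z = a^{p+k} b^p a^p b^p, of length 4p+k. Suppose this equals vv. The string starts with a and ends with b, so v does too; thus the boundary between the two copies of v is a b→a transition. There is exactly one such transition, at position 2p+k, so |v| = 2p+k and |vv| = 4p+2k ≠ 4p+k since k ≥ 1. So xy^2z ∉ L.
This is a contradiction; hence L is not regular.

a^{p+k} b^p a^p b^p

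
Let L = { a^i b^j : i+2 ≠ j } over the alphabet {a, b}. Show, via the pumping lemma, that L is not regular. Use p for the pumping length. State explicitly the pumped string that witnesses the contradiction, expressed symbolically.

Toward a contradiction, assume L is regular with pumping length p.
Choose w = a^p b^{p+p!+2}. Since p ≠ (p+p!+2)-2 = p+p!, w ∈ L; and |w| ≥ p.
By the pumping lemma, w = xyz with |xy| ≤ p and y is nonempty.
Because |xy| ≤ p and w begins with p copies of a, we have y = a^k with 1 ≤ k ≤ p.
Since 1 ≤ k ≤ p, k divides p!; set t = 1 + p!/k. Then xy^t z has p + (p!/k)·k = p + p! copies of a. Now the a-count is p+p! and (b-count)-2 = (p+p!+2)-2 = p+p!, so i+2 ≠ j fails. So xy^t z = a^{p+p!} b^{p+p!+2} ∉ L.
This contradicts the pumping lemma, so L is not regular.

a^{p+p!} b^{p+p!+2}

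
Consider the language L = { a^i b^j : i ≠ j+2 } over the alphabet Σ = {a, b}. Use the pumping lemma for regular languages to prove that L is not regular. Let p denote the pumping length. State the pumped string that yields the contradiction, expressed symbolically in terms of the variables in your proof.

a^{p+p!} b^{p+p!-2}

Toward a contradiction, assume L is regular with pumping length p.
Choose w = a^p b^{p+p!-2}. Since p ≠ (p+p!-2)+2 = p+p!, w ∈ L; and |w| ≥ p.
Write w = xyz as guaranteed by the lemma, with |xy| ≤ p and |y| > 0.
The first p characters of w are a's, so xy (and hence y) consists only of a's. Write y = a^k, 1 ≤ k ≤ p.
Since 1 ≤ k ≤ p, k divides p!; set t = 1 + p!/k. Then xy^t z has p + (p!/k)·k = p + p! copies of a. Now the a-count is p+p! and (b-count)+2 = (p+p!-2)+2 = p+p!, so i ≠ j+2 fails. So xy^t z = a^{p+p!} b^{p+p!-2} ∉ L.
This is a contradiction; hence L is not regular.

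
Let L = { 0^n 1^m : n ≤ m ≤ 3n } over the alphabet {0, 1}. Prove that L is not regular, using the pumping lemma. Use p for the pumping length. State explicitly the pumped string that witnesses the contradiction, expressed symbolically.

0^{p+k} 1^p

Assume L is regular; let p be its pumping constant.
Take w = 0^p 1^p ∈ L (since p ≤ p ≤ 3p), with |w| = 2p ≥ p.
The pumping lemma gives a decomposition w = xyz where |xy| ≤ p and y is nonempty.
The first p characters of w are 0's, so xy (and hence y) consists only of 0's. Write y = 0^k, 1 ≤ k ≤ p.
Pump with i = 2: xy^2z = 0^{p+k} 1^p. Now n = p+k > p = m, so the condition n ≤ m fails. Thus xy^2z ∉ L.
This contradicts the pumping lemma, so L is not regular.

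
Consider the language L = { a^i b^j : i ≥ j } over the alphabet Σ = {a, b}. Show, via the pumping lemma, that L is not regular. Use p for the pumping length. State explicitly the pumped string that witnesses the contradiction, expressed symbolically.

Suppose for contradiction that L is regular, and let p be the pumping length.
Choose w = a^p b^p ∈ L, with |w| = 2p ≥ p.
The pumping lemma gives a decomposition w = xyz where |xy| ≤ p and |y| > 0.
The first p characters of w are a's, so xy (and hence y) consists only of a's. Write y = a^k, 1 ≤ k ≤ p.
Consider xy^0z = xz = a^{p-k} b^p. Since k ≥ 1, the a-count p-k is less than p, so i ≥ j fails; thus xz ∉ L.
Contradiction. Therefore L is not regular.

a^{p-k} b^p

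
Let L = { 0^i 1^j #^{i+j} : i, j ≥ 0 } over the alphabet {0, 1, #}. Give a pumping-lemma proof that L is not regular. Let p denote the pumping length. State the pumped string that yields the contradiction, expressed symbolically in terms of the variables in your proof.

0^{p+k} 1^p #^{2p}

Assume L is regular; let p be its pumping constant.
Take w = 0^p 1^p #^{2p} ∈ L (with i=j=p, i+j=2p), |w| = 4p ≥ p.
The pumping lemma gives a decomposition w = xyz where |xy| ≤ p and |y| ≥ 1.
Because |xy| ≤ p and w begins with p copies of 0, we have y = 0^k with 1 ≤ k ≤ p.
Consider xy^2z = 0^{p+k} 1^p #^{2p}. Now the 0- and 1-counts sum to 2p+k, but the #-count is 2p ≠ 2p+k. So xy^2z ∉ L.
This is a contradiction; hence L is not regular.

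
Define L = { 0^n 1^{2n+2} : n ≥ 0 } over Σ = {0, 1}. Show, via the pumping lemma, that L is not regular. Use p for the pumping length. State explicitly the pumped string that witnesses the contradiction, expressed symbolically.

Suppose for contradiction that L is regular, and let p be the pumping length.
Choose w = 0^p 1^{2p+2}, which is in L with |w| = 3p+2 ≥ p.
By the pumping lemma, w = xyz with |xy| ≤ p and |y| > 0.
Because |xy| ≤ p and w begins with p copies of 0, we have y = 0^k with 1 ≤ k ≤ p.
Pump with i = 2: xy^2z = 0^{p+k} 1^{2p+2}. For this to lie in L we would need 2p+2 = 2(p+k)+2, which forces k = 0. But k ≥ 1, so xy^2z ∉ L.
This contradicts the pumping lemma, so L is not regular.

0^{p+k} 1^{2p+2}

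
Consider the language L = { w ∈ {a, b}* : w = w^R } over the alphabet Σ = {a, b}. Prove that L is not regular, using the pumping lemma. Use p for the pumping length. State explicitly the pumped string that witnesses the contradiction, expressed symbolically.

a^{p+k} b a^p

Toward a contradiction, assume L is regular with pumping length p.
Take w = a^p b a^p, a palindrome of length 2p+1 ≥ p.
The pumping lemma gives a decomposition w = xyz where |xy| ≤ p and |y| ≥ 1.
The first p characters of w are a's, so xy (and hence y) consists only of a's. Write y = a^k, 1 ≤ k ≤ p.
Pump with i = 2: xy^2z = a^{p+k} b a^p. Its reverse is a^p b a^{p+k}, which differs from xy^2z since k ≥ 1. So xy^2z is not a palindrome and xy^2z ∉ L.
This is a contradiction; hence L is not regular.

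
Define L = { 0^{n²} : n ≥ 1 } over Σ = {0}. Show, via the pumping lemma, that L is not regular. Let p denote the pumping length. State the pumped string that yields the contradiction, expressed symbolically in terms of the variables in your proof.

0^{p²+k}

Toward a contradiction, assume L is regular with pumping length p.
Take w = 0^{p²} ∈ L with |w| = p² ≥ p.
By the pumping lemma, w = xyz with |xy| ≤ p and y is nonempty.
Then y = 0^k for some k with 1 ≤ k ≤ p.
Pump with i = 2: xy^2z = 0^{p²+k}. Since 1 ≤ k ≤ p, p² < p²+k ≤ p²+p < (p+1)², so p²+k lies strictly between consecutive squares and is not a perfect square. So xy^2z ∉ L.
This contradicts the pumping lemma, so L is not regular.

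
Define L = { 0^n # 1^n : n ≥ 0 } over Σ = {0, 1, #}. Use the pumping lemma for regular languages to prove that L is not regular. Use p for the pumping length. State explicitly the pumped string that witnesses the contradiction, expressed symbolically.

0^{p+k} # 1^p

Suppose for contradiction that L is regular, and let p be the pumping length.
Take w = 0^p # 1^p ∈ L with |w| = 2p+1 ≥ p.
By the pumping lemma, w = xyz with |xy| ≤ p and |y| > 0.
Because |xy| ≤ p and w begins with p copies of 0, we have y = 0^k with 1 ≤ k ≤ p.
Pump with i = 2: xy^2z = 0^{p+k} # 1^p, which would require p+k = p. But k ≥ 1, so xy^2z ∉ L.
This contradicts the pumping lemma, so L is not regular.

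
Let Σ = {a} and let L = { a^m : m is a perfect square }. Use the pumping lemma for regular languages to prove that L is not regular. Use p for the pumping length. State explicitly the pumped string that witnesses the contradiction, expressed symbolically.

a^{p²+k}

Assume L is regular; let p be its pumping constant.
Take w = a^{p²} ∈ L with |w| = p² ≥ p.
The pumping lemma gives a decomposition w = xyz where |xy| ≤ p and |y| > 0.
Then y = a^k for some k with 1 ≤ k ≤ p.
Pump with i = 2: xy^2z = a^{p²+k}. Since 1 ≤ k ≤ p, p² < p²+k ≤ p²+p < (p+1)², so p²+k lies strictly between consecutive squares and is not a perfect square. So xy^2z ∉ L.
This contradicts the pumping lemma, so L is not regular.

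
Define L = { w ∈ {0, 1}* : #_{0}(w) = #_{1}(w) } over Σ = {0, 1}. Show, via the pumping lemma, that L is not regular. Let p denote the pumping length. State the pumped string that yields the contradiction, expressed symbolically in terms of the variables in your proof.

Toward a contradiction, assume L is regular with pumping length p.
Choose w = 0^p 1^p ∈ L with |w| = 2p ≥ p.
By the pumping lemma, w = xyz with |xy| ≤ p and y is nonempty.
Because |xy| ≤ p and w begins with p copies of 0, we have y = 0^k with 1 ≤ k ≤ p.
Pump with i = 2: xy^2z = 0^{p+k} 1^p has p+k occurrences of 0 but only p of 1. Since k ≥ 1 the counts differ, so xy^2z ∉ L.
Contradiction. Therefore L is not regular.

0^{p+k} 1^p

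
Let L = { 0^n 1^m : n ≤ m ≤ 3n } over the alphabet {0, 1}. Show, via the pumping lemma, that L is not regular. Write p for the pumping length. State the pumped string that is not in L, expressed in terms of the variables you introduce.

0^{p+k} 1^p

Suppose for contradiction that L is regular, and let p be the pumping length.
Take w = 0^p 1^p ∈ L (since p ≤ p ≤ 3p), with |w| = 2p ≥ p.
By the pumping lemma, w = xyz with |xy| ≤ p and y is nonempty.
Since the first p symbols of w are all 0's and |xy| ≤ p, y lies entirely in the leading 0-block: y = 0^k for some k with 1 ≤ k ≤ p.
Pump with i = 2: xy^2z = 0^{p+k} 1^p. Now n = p+k > p = m, so the condition n ≤ m fails. Thus xy^2z ∉ L.
This is a contradiction; hence L is not regular.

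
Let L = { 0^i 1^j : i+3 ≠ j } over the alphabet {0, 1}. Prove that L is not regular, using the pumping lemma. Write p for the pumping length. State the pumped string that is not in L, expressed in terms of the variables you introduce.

0^{p+p!} 1^{p+p!+3}

Toward a contradiction, assume L is regular with pumping length p.
Choose w = 0^p 1^{p+p!+3}. Since p ≠ (p+p!+3)-3 = p+p!, w ∈ L; and |w| ≥ p.
The pumping lemma gives a decomposition w = xyz where |xy| ≤ p and |y| ≥ 1.
Because |xy| ≤ p and w begins with p copies of 0, we have y = 0^k with 1 ≤ k ≤ p.
Since 1 ≤ k ≤ p, k divides p!; set t = 1 + p!/k. Then xy^t z has p + (p!/k)·k = p + p! copies of 0. Now the 0-count is p+p! and (1-count)-3 = (p+p!+3)-3 = p+p!, so i+3 ≠ j fails. So xy^t z = 0^{p+p!} 1^{p+p!+3} ∉ L.
This is a contradiction; hence L is not regular.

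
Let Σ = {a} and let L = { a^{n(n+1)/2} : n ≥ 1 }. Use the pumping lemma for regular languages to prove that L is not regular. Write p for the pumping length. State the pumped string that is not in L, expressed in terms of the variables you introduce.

Assume L is regular. Let p be the pumping length given by the pumping lemma.
Take w = a^{p(p+1)/2} ∈ L with |w| = p(p+1)/2 ≥ p.
The pumping lemma gives a decomposition w = xyz where |xy| ≤ p and y is nonempty.
Then y = a^k for some k with 1 ≤ k ≤ p.
Pump with i = 2: xy^2z = a^{p(p+1)/2+k}. Since 1 ≤ k ≤ p, p(p+1)/2 < p(p+1)/2+k ≤ p(p+1)/2+p < (p+1)(p+2)/2, so p(p+1)/2+k is strictly between consecutive triangular numbers. So xy^2z ∉ L.
Contradiction. Therefore L is not regular.

a^{p(p+1)/2+k}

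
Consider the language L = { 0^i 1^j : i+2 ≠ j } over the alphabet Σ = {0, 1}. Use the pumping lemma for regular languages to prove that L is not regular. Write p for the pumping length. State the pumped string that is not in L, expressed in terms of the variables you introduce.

0^{p+p!} 1^{p+p!+2}

Assume L is regular. Let p be the pumping length given by the pumping lemma.
Choose w = 0^p 1^{p+p!+2}. Since p ≠ (p+p!+2)-2 = p+p!, w ∈ L; and |w| ≥ p.
The pumping lemma gives a decomposition w = xyz where |xy| ≤ p and |y| ≥ 1.
Because |xy| ≤ p and w begins with p copies of 0, we have y = 0^k with 1 ≤ k ≤ p.
Since 1 ≤ k ≤ p, k divides p!; set t = 1 + p!/k. Then xy^t z has p + (p!/k)·k = p + p! copies of 0. Now the 0-count is p+p! and (1-count)-2 = (p+p!+2)-2 = p+p!, so i+2 ≠ j fails. So xy^t z = 0^{p+p!} 1^{p+p!+2} ∉ L.
Contradiction. Therefore L is not regular.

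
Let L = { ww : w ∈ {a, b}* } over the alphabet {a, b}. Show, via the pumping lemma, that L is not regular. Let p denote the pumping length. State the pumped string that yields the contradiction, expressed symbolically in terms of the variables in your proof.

a^{p+k} b^p a^p b^p

Assume L is regular. Let p be the pumping length given by the pumping lemma.
Take w = a^p b^p a^p b^p = uu where u = a^pb^p; then w ∈ L and |w| = 4p ≥ p.
The pumping lemma gives a decomposition w = xyz where |xy| ≤ p and y is nonempty.
The first p characters of w are a's, so xy (and hence y) consists only of a's. Write y = a^k, 1 ≤ k ≤ p.
Pump with i = 2: xy^2z = a^{p+k} b^p a^p b^p, of length 4p+k. Suppose this equals vv. The string starts with a and ends with b, so v does too; thus the boundary between the two copies of v is a b→a transition. There is exactly one such transition, at position 2p+k, so |v| = 2p+k and |vv| = 4p+2k ≠ 4p+k since k ≥ 1. So xy^2z ∉ L.
This contradicts the pumping lemma, so L is not regular.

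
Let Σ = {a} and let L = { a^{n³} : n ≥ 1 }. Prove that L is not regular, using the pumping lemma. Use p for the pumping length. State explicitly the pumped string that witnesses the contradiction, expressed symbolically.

a^{p³+k}

Assume L is regular; let p be its pumping constant.
Take w = a^{p³} ∈ L with |w| = p³ ≥ p.
The pumping lemma gives a decomposition w = xyz where |xy| ≤ p and y is nonempty.
Then y = a^k for some k with 1 ≤ k ≤ p.
Pump with i = 2: xy^2z = a^{p³+k}. Since 1 ≤ k ≤ p, p³ < p³+k ≤ p³+p < p³+3p²+3p+1 = (p+1)³, so p³+k is not a perfect cube. So xy^2z ∉ L.
Contradiction. Therefore L is not regular.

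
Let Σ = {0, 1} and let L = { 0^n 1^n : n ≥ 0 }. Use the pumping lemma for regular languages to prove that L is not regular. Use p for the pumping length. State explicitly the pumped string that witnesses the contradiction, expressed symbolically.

Suppose for contradiction that L is regular, and let p be the pumping length.
Let w = 0^p 1^p ∈ L; note |w| = 2p ≥ p.
By the pumping lemma, w = xyz with |xy| ≤ p and |y| > 0.
The first p characters of w are 0's, so xy (and hence y) consists only of 0's. Write y = 0^k, 1 ≤ k ≤ p.
Pump with i = 2: xy^2z = 0^{p+k} 1^p. For this to lie in L we would need p = p+k, which forces k = 0. But k ≥ 1, so xy^2z ∉ L.
Contradiction. Therefore L is not regular.

0^{p+k} 1^p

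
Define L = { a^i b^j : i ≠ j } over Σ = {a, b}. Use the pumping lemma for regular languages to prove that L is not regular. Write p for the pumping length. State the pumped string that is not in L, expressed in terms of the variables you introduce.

Assume L is regular; let p be its pumping constant.
Choose w = a^p b^{p+p!}. Since p ≠ p+p!, w ∈ L; and |w| ≥ p.
Write w = xyz as guaranteed by the lemma, with |xy| ≤ p and |y| > 0.
Because |xy| ≤ p and w begins with p copies of a, we have y = a^k with 1 ≤ k ≤ p.
Since 1 ≤ k ≤ p, k divides p!; set t = 1 + p!/k. Then xy^t z has p + (p!/k)·k = p + p! copies of a. Now the a-count equals the b-count, so i ≠ j fails. So xy^t z = a^{p+p!} b^{p+p!} ∉ L.
This is a contradiction; hence L is not regular.

a^{p+p!} b^{p+p!}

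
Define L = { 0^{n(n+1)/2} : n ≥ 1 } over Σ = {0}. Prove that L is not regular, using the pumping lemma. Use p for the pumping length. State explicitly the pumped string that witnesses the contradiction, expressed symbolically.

0^{p(p+1)/2+k}

Toward a contradiction, assume L is regular with pumping length p.
Take w = 0^{p(p+1)/2} ∈ L with |w| = p(p+1)/2 ≥ p.
The pumping lemma gives a decomposition w = xyz where |xy| ≤ p and |y| ≥ 1.
Then y = 0^k for some k with 1 ≤ k ≤ p.
Pump with i = 2: xy^2z = 0^{p(p+1)/2+k}. Since 1 ≤ k ≤ p, p(p+1)/2 < p(p+1)/2+k ≤ p(p+1)/2+p < (p+1)(p+2)/2, so p(p+1)/2+k is strictly between consecutive triangular numbers. So xy^2z ∉ L.
This is a contradiction; hence L is not regular.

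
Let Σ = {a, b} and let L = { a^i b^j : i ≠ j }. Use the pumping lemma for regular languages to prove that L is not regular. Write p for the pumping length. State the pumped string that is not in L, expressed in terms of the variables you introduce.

Suppose for contradiction that L is regular, and let p be the pumping length.
Choose w = a^p b^{p+p!}. Since p ≠ p+p!, w ∈ L; and |w| ≥ p.
The pumping lemma gives a decomposition w = xyz where |xy| ≤ p and |y| ≥ 1.
Since the first p symbols of w are all a's and |xy| ≤ p, y lies entirely in the leading a-block: y = a^k for some k with 1 ≤ k ≤ p.
Since 1 ≤ k ≤ p, k divides p!; set t = 1 + p!/k. Then xy^t z has p + (p!/k)·k = p + p! copies of a. Now the a-count equals the b-count, so i ≠ j fails. So xy^t z = a^{p+p!} b^{p+p!} ∉ L.
Contradiction. Therefore L is not regular.

a^{p+p!} b^{p+p!}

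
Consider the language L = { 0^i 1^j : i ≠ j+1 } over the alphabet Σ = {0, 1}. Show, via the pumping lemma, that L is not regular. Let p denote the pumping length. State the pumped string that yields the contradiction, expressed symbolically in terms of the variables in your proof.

Assume L is regular. Let p be the pumping length given by the pumping lemma.
Choose w = 0^p 1^{p+p!-1}. Since p ≠ (p+p!-1)+1 = p+p!, w ∈ L; and |w| ≥ p.
The pumping lemma gives a decomposition w = xyz where |xy| ≤ p and |y| > 0.
Since the first p symbols of w are all 0's and |xy| ≤ p, y lies entirely in the leading 0-block: y = 0^k for some k with 1 ≤ k ≤ p.
Since 1 ≤ k ≤ p, k divides p!; set t = 1 + p!/k. Then xy^t z has p + (p!/k)·k = p + p! copies of 0. Now the 0-count is p+p! and (1-count)+1 = (p+p!-1)+1 = p+p!, so i ≠ j+1 fails. So xy^t z = 0^{p+p!} 1^{p+p!-1} ∉ L.
This is a contradiction; hence L is not regular.

0^{p+p!} 1^{p+p!-1}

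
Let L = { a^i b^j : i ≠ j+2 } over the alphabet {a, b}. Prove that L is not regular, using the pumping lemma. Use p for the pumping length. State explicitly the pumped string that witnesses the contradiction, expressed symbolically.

a^{p+p!} b^{p+p!-2}

Toward a contradiction, assume L is regular with pumping length p.
Choose w = a^p b^{p+p!-2}. Since p ≠ (p+p!-2)+2 = p+p!, w ∈ L; and |w| ≥ p.
By the pumping lemma, w = xyz with |xy| ≤ p and |y| > 0.
The first p characters of w are a's, so xy (and hence y) consists only of a's. Write y = a^k, 1 ≤ k ≤ p.
Since 1 ≤ k ≤ p, k divides p!; set t = 1 + p!/k. Then xy^t z has p + (p!/k)·k = p + p! copies of a. Now the a-count is p+p! and (b-count)+2 = (p+p!-2)+2 = p+p!, so i ≠ j+2 fails. So xy^t z = a^{p+p!} b^{p+p!-2} ∉ L.
This is a contradiction; hence L is not regular.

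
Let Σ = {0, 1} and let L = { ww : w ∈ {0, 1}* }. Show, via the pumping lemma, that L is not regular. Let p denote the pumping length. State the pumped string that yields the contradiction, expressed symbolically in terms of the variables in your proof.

0^{p+k} 1^p 0^p 1^p

Assume L is regular; let p be its pumping constant.
Take w = 0^p 1^p 0^p 1^p = uu where u = 0^p1^p; then w ∈ L and |w| = 4p ≥ p.
Write w = xyz as guaranteed by the lemma, with |xy| ≤ p and |y| > 0.
Because |xy| ≤ p and w begins with p copies of 0, we have y = 0^k with 1 ≤ k ≤ p.
Pump with i = 2: xy^2z = 0^{p+k} 1^p 0^p 1^p, of length 4p+k. Suppose this equals vv. The string starts with 0 and ends with 1, so v does too; thus the boundary between the two copies of v is a 1→0 transition. There is exactly one such transition, at position 2p+k, so |v| = 2p+k and |vv| = 4p+2k ≠ 4p+k since k ≥ 1. So xy^2z ∉ L.
This contradicts the pumping lemma, so L is not regular.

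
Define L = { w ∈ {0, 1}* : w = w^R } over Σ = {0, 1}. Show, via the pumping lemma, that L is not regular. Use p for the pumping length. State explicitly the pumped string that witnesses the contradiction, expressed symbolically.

Assume L is regular. Let p be the pumping length given by the pumping lemma.
Take w = 0^p 1 0^p, a palindrome of length 2p+1 ≥ p.
The pumping lemma gives a decomposition w = xyz where |xy| ≤ p and |y| ≥ 1.
Because |xy| ≤ p and w begins with p copies of 0, we have y = 0^k with 1 ≤ k ≤ p.
Pump with i = 2: xy^2z = 0^{p+k} 1 0^p. Its reverse is 0^p 1 0^{p+k}, which differs from xy^2z since k ≥ 1. So xy^2z is not a palindrome and xy^2z ∉ L.
This is a contradiction; hence L is not regular.

0^{p+k} 1 0^p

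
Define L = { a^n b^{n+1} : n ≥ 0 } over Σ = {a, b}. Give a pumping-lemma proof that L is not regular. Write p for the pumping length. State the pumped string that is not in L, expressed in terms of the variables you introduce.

Assume L is regular. Let p be the pumping length given by the pumping lemma.
Let w = a^p b^{p+1} ∈ L; note |w| = 2p+1 ≥ p.
The pumping lemma gives a decomposition w = xyz where |xy| ≤ p and y is nonempty.
Because |xy| ≤ p and w begins with p copies of a, we have y = a^k with 1 ≤ k ≤ p.
Pump with i = 2: xy^2z = a^{p+k} b^{p+1}. For this to lie in L we would need p+1 = (p+k)+1, which forces k = 0. But k ≥ 1, so xy^2z ∉ L.
This contradicts the pumping lemma, so L is not regular.

a^{p+k} b^{p+1}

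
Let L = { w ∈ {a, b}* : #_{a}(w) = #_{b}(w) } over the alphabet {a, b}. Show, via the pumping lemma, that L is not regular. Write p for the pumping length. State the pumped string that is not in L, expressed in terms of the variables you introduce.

Suppose for contradiction that L is regular, and let p be the pumping length.
Choose w = a^p b^p ∈ L with |w| = 2p ≥ p.
By the pumping lemma, w = xyz with |xy| ≤ p and |y| > 0.
Because |xy| ≤ p and w begins with p copies of a, we have y = a^k with 1 ≤ k ≤ p.
Pump with i = 2: xy^2z = a^{p+k} b^p has p+k occurrences of a but only p of b. Since k ≥ 1 the counts differ, so xy^2z ∉ L.
This contradicts the pumping lemma, so L is not regular.

a^{p+k} b^p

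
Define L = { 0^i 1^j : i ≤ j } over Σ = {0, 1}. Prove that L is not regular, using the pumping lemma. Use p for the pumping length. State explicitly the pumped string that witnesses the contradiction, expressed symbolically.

Assume L is regular. Let p be the pumping length given by the pumping lemma.
Choose w = 0^p 1^p ∈ L, with |w| = 2p ≥ p.
Write w = xyz as guaranteed by the lemma, with |xy| ≤ p and |y| > 0.
Because |xy| ≤ p and w begins with p copies of 0, we have y = 0^k with 1 ≤ k ≤ p.
Consider xy^2z = 0^{p+k} 1^p. Since k ≥ 1, the 0-count p+k exceeds the 1-count p, so i ≤ j fails; thus xy^2z ∉ L.
This is a contradiction; hence L is not regular.

0^{p+k} 1^p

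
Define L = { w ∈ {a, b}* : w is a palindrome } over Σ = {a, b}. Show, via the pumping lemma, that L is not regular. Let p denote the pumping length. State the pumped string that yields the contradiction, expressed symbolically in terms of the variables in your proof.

a^{p+k} b a^p

Assume L is regular. Let p be the pumping length given by the pumping lemma.
Take w = a^p b a^p, a palindrome of length 2p+1 ≥ p.
Write w = xyz as guaranteed by the lemma, with |xy| ≤ p and y is nonempty.
The first p characters of w are a's, so xy (and hence y) consists only of a's. Write y = a^k, 1 ≤ k ≤ p.
Pump with i = 2: xy^2z = a^{p+k} b a^p. Its reverse is a^p b a^{p+k}, which differs from xy^2z since k ≥ 1. So xy^2z is not a palindrome and xy^2z ∉ L.
This is a contradiction; hence L is not regular.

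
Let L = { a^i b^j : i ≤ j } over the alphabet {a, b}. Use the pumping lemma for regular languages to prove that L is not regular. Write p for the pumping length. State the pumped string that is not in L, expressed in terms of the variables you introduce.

Suppose for contradiction that L is regular, and let p be the pumping length.
Choose w = a^p b^p ∈ L, with |w| = 2p ≥ p.
The pumping lemma gives a decomposition w = xyz where |xy| ≤ p and |y| ≥ 1.
Because |xy| ≤ p and w begins with p copies of a, we have y = a^k with 1 ≤ k ≤ p.
Consider xy^2z = a^{p+k} b^p. Since k ≥ 1, the a-count p+k exceeds the b-count p, so i ≤ j fails; thus xy^2z ∉ L.
This contradicts the pumping lemma, so L is not regular.

a^{p+k} b^p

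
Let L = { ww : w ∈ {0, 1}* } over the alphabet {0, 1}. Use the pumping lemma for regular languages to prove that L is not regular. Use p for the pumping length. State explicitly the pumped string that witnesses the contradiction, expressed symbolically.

Assume L is regular; let p be its pumping constant.
Take w = 0^p 1^p 0^p 1^p = uu where u = 0^p1^p; then w ∈ L and |w| = 4p ≥ p.
By the pumping lemma, w = xyz with |xy| ≤ p and |y| > 0.
Since the first p symbols of w are all 0's and |xy| ≤ p, y lies entirely in the leading 0-block: y = 0^k for some k with 1 ≤ k ≤ p.
Pump with i = 2: xy^2z = 0^{p+k} 1^p 0^p 1^p, of length 4p+k. Suppose this equals vv. The string starts with 0 and ends with 1, so v does too; thus the boundary between the two copies of v is a 1→0 transition. There is exactly one such transition, at position 2p+k, so |v| = 2p+k and |vv| = 4p+2k ≠ 4p+k since k ≥ 1. So xy^2z ∉ L.
Contradiction. Therefore L is not regular.

0^{p+k} 1^p 0^p 1^p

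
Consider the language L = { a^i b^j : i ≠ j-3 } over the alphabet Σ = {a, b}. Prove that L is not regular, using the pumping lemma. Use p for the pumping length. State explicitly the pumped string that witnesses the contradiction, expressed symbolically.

Suppose for contradiction that L is regular, and let p be the pumping length.
Choose w = a^p b^{p+p!+3}. Since p ≠ (p+p!+3)-3 = p+p!, w ∈ L; and |w| ≥ p.
Write w = xyz as guaranteed by the lemma, with |xy| ≤ p and |y| > 0.
Because |xy| ≤ p and w begins with p copies of a, we have y = a^k with 1 ≤ k ≤ p.
Since 1 ≤ k ≤ p, k divides p!; set t = 1 + p!/k. Then xy^t z has p + (p!/k)·k = p + p! copies of a. Now the a-count is p+p! and (b-count)-3 = (p+p!+3)-3 = p+p!, so i ≠ j-3 fails. So xy^t z = a^{p+p!} b^{p+p!+3} ∉ L.
This is a contradiction; hence L is not regular.

a^{p+p!} b^{p+p!+3}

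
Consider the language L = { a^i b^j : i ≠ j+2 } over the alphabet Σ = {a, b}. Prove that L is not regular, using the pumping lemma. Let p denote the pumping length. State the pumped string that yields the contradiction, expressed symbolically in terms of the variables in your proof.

Assume L is regular; let p be its pumping constant.
Choose w = a^p b^{p+p!-2}. Since p ≠ (p+p!-2)+2 = p+p!, w ∈ L; and |w| ≥ p.
Write w = xyz as guaranteed by the lemma, with |xy| ≤ p and y is nonempty.
Because |xy| ≤ p and w begins with p copies of a, we have y = a^k with 1 ≤ k ≤ p.
Since 1 ≤ k ≤ p, k divides p!; set t = 1 + p!/k. Then xy^t z has p + (p!/k)·k = p + p! copies of a. Now the a-count is p+p! and (b-count)+2 = (p+p!-2)+2 = p+p!, so i ≠ j+2 fails. So xy^t z = a^{p+p!} b^{p+p!-2} ∉ L.
This is a contradiction; hence L is not regular.

a^{p+p!} b^{p+p!-2}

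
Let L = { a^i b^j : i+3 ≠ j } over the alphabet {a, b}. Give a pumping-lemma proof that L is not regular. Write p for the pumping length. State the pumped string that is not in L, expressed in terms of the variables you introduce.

a^{p+p!} b^{p+p!+3}

Assume L is regular. Let p be the pumping length given by the pumping lemma.
Choose w = a^p b^{p+p!+3}. Since p ≠ (p+p!+3)-3 = p+p!, w ∈ L; and |w| ≥ p.
By the pumping lemma, w = xyz with |xy| ≤ p and y is nonempty.
Since the first p symbols of w are all a's and |xy| ≤ p, y lies entirely in the leading a-block: y = a^k for some k with 1 ≤ k ≤ p.
Since 1 ≤ k ≤ p, k divides p!; set t = 1 + p!/k. Then xy^t z has p + (p!/k)·k = p + p! copies of a. Now the a-count is p+p! and (b-count)-3 = (p+p!+3)-3 = p+p!, so i+3 ≠ j fails. So xy^t z = a^{p+p!} b^{p+p!+3} ∉ L.
Contradiction. Therefore L is not regular.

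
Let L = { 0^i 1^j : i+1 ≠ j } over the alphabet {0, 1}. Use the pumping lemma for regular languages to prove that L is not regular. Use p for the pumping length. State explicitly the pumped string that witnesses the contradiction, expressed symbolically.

0^{p+p!} 1^{p+p!+1}

Assume L is regular. Let p be the pumping length given by the pumping lemma.
Choose w = 0^p 1^{p+p!+1}. Since p ≠ (p+p!+1)-1 = p+p!, w ∈ L; and |w| ≥ p.
The pumping lemma gives a decomposition w = xyz where |xy| ≤ p and y is nonempty.
Since the first p symbols of w are all 0's and |xy| ≤ p, y lies entirely in the leading 0-block: y = 0^k for some k with 1 ≤ k ≤ p.
Since 1 ≤ k ≤ p, k divides p!; set t = 1 + p!/k. Then xy^t z has p + (p!/k)·k = p + p! copies of 0. Now the 0-count is p+p! and (1-count)-1 = (p+p!+1)-1 = p+p!, so i+1 ≠ j fails. So xy^t z = 0^{p+p!} 1^{p+p!+1} ∉ L.
This is a contradiction; hence L is not regular.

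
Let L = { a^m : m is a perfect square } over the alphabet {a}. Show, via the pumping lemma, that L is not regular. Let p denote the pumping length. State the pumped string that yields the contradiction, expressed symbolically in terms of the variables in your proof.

a^{p²+k}

Assume L is regular. Let p be the pumping length given by the pumping lemma.
Take w = a^{p²} ∈ L with |w| = p² ≥ p.
By the pumping lemma, w = xyz with |xy| ≤ p and |y| > 0.
Then y = a^k for some k with 1 ≤ k ≤ p.
Pump with i = 2: xy^2z = a^{p²+k}. Since 1 ≤ k ≤ p, p² < p²+k ≤ p²+p < (p+1)², so p²+k lies strictly between consecutive squares and is not a perfect square. So xy^2z ∉ L.
This contradicts the pumping lemma, so L is not regular.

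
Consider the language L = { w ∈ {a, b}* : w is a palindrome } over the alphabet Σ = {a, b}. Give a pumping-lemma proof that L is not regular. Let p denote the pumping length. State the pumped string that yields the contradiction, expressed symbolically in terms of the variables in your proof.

a^{p+k} b a^p

Assume L is regular. Let p be the pumping length given by the pumping lemma.
Take w = a^p b a^p, a palindrome of length 2p+1 ≥ p.
Write w = xyz as guaranteed by the lemma, with |xy| ≤ p and |y| ≥ 1.
Since the first p symbols of w are all a's and |xy| ≤ p, y lies entirely in the leading a-block: y = a^k for some k with 1 ≤ k ≤ p.
Pump with i = 2: xy^2z = a^{p+k} b a^p. Its reverse is a^p b a^{p+k}, which differs from xy^2z since k ≥ 1. So xy^2z is not a palindrome and xy^2z ∉ L.
Contradiction. Therefore L is not regular.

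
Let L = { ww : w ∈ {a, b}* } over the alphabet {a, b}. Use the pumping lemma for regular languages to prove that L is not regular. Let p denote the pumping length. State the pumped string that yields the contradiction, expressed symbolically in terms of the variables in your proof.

a^{p+k} b^p a^p b^p

Toward a contradiction, assume L is regular with pumping length p.
Take w = a^p b^p a^p b^p = uu where u = a^pb^p; then w ∈ L and |w| = 4p ≥ p.
By the pumping lemma, w = xyz with |xy| ≤ p and |y| > 0.
The first p characters of w are a's, so xy (and hence y) consists only of a's. Write y = a^k, 1 ≤ k ≤ p.
Pump with i = 2: xy^2z = a^{p+k} b^p a^p b^p, of length 4p+k. Suppose this equals vv. The string starts with a and ends with b, so v does too; thus the boundary between the two copies of v is a b→a transition. There is exactly one such transition, at position 2p+k, so |v| = 2p+k and |vv| = 4p+2k ≠ 4p+k since k ≥ 1. So xy^2z ∉ L.
Contradiction. Therefore L is not regular.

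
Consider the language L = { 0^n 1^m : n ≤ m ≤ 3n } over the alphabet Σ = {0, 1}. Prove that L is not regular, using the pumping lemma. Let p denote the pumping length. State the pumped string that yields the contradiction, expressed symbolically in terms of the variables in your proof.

0^{p+k} 1^p

Suppose for contradiction that L is regular, and let p be the pumping length.
Take w = 0^p 1^p ∈ L (since p ≤ p ≤ 3p), with |w| = 2p ≥ p.
Write w = xyz as guaranteed by the lemma, with |xy| ≤ p and y is nonempty.
The first p characters of w are 0's, so xy (and hence y) consists only of 0's. Write y = 0^k, 1 ≤ k ≤ p.
Pump with i = 2: xy^2z = 0^{p+k} 1^p. Now n = p+k > p = m, so the condition n ≤ m fails. Thus xy^2z ∉ L.
This contradicts the pumping lemma, so L is not regular.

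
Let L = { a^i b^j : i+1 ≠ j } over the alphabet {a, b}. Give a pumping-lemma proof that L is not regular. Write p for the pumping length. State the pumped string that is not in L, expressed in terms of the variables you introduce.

a^{p+p!} b^{p+p!+1}

Assume L is regular. Let p be the pumping length given by the pumping lemma.
Choose w = a^p b^{p+p!+1}. Since p ≠ (p+p!+1)-1 = p+p!, w ∈ L; and |w| ≥ p.
By the pumping lemma, w = xyz with |xy| ≤ p and y is nonempty.
Since the first p symbols of w are all a's and |xy| ≤ p, y lies entirely in the leading a-block: y = a^k for some k with 1 ≤ k ≤ p.
Since 1 ≤ k ≤ p, k divides p!; set t = 1 + p!/k. Then xy^t z has p + (p!/k)·k = p + p! copies of a. Now the a-count is p+p! and (b-count)-1 = (p+p!+1)-1 = p+p!, so i+1 ≠ j fails. So xy^t z = a^{p+p!} b^{p+p!+1} ∉ L.
This is a contradiction; hence L is not regular.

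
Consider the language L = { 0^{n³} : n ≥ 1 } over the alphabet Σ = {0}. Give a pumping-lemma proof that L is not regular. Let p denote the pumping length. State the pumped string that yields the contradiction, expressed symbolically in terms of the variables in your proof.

0^{p³+k}

Suppose for contradiction that L is regular, and let p be the pumping length.
Take w = 0^{p³} ∈ L with |w| = p³ ≥ p.
The pumping lemma gives a decomposition w = xyz where |xy| ≤ p and |y| ≥ 1.
Then y = 0^k for some k with 1 ≤ k ≤ p.
Pump with i = 2: xy^2z = 0^{p³+k}. Since 1 ≤ k ≤ p, p³ < p³+k ≤ p³+p < p³+3p²+3p+1 = (p+1)³, so p³+k is not a perfect cube. So xy^2z ∉ L.
Contradiction. Therefore L is not regular.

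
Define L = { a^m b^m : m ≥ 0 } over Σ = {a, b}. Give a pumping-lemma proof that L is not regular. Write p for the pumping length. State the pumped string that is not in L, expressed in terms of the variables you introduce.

Toward a contradiction, assume L is regular with pumping length p.
Choose w = a^p b^p, which is in L with |w| = 2p ≥ p.
The pumping lemma gives a decomposition w = xyz where |xy| ≤ p and y is nonempty.
Because |xy| ≤ p and w begins with p copies of a, we have y = a^k with 1 ≤ k ≤ p.
Pump with i = 2: xy^2z = a^{p+k} b^p. For this to lie in L we would need p = p+k, which forces k = 0. But k ≥ 1, so xy^2z ∉ L.
Contradiction. Therefore L is not regular.

a^{p+k} b^p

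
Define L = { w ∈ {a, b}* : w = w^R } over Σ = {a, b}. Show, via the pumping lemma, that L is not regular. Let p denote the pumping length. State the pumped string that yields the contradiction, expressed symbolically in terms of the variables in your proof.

Assume L is regular; let p be its pumping constant.
Take w = a^p b a^p, a palindrome of length 2p+1 ≥ p.
By the pumping lemma, w = xyz with |xy| ≤ p and y is nonempty.
Because |xy| ≤ p and w begins with p copies of a, we have y = a^k with 1 ≤ k ≤ p.
Pump with i = 2: xy^2z = a^{p+k} b a^p. Its reverse is a^p b a^{p+k}, which differs from xy^2z since k ≥ 1. So xy^2z is not a palindrome and xy^2z ∉ L.
Contradiction. Therefore L is not regular.

a^{p+k} b a^p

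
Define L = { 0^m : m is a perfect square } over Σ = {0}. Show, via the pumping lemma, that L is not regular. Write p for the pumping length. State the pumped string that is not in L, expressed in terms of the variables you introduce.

0^{p²+k}

Toward a contradiction, assume L is regular with pumping length p.
Take w = 0^{p²} ∈ L with |w| = p² ≥ p.
The pumping lemma gives a decomposition w = xyz where |xy| ≤ p and |y| ≥ 1.
Then y = 0^k for some k with 1 ≤ k ≤ p.
Pump with i = 2: xy^2z = 0^{p²+k}. Since 1 ≤ k ≤ p, p² < p²+k ≤ p²+p < (p+1)², so p²+k lies strictly between consecutive squares and is not a perfect square. So xy^2z ∉ L.
This is a contradiction; hence L is not regular.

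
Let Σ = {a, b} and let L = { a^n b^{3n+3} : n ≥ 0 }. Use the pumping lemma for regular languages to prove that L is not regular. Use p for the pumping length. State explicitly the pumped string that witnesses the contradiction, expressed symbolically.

Toward a contradiction, assume L is regular with pumping length p.
Take w = a^p b^{3p+3}. Then w ∈ L and |w| = 4p+3 ≥ p.
Write w = xyz as guaranteed by the lemma, with |xy| ≤ p and |y| > 0.
Since the first p symbols of w are all a's and |xy| ≤ p, y lies entirely in the leading a-block: y = a^k for some k with 1 ≤ k ≤ p.
Pump with i = 2: xy^2z = a^{p+k} b^{3p+3}. For this to lie in L we would need 3p+3 = 3(p+k)+3, which forces k = 0. But k ≥ 1, so xy^2z ∉ L.
Contradiction. Therefore L is not regular.

a^{p+k} b^{3p+3}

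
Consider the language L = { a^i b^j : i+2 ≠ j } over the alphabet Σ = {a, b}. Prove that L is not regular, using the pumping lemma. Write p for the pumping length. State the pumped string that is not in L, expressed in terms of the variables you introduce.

a^{p+p!} b^{p+p!+2}

Assume L is regular; let p be its pumping constant.
Choose w = a^p b^{p+p!+2}. Since p ≠ (p+p!+2)-2 = p+p!, w ∈ L; and |w| ≥ p.
By the pumping lemma, w = xyz with |xy| ≤ p and |y| > 0.
The first p characters of w are a's, so xy (and hence y) consists only of a's. Write y = a^k, 1 ≤ k ≤ p.
Since 1 ≤ k ≤ p, k divides p!; set t = 1 + p!/k. Then xy^t z has p + (p!/k)·k = p + p! copies of a. Now the a-count is p+p! and (b-count)-2 = (p+p!+2)-2 = p+p!, so i+2 ≠ j fails. So xy^t z = a^{p+p!} b^{p+p!+2} ∉ L.
This is a contradiction; hence L is not regular.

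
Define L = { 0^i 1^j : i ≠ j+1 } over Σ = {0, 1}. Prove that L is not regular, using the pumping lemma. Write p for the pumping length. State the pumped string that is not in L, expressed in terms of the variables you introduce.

Assume L is regular. Let p be the pumping length given by the pumping lemma.
Choose w = 0^p 1^{p+p!-1}. Since p ≠ (p+p!-1)+1 = p+p!, w ∈ L; and |w| ≥ p.
By the pumping lemma, w = xyz with |xy| ≤ p and |y| ≥ 1.
The first p characters of w are 0's, so xy (and hence y) consists only of 0's. Write y = 0^k, 1 ≤ k ≤ p.
Since 1 ≤ k ≤ p, k divides p!; set t = 1 + p!/k. Then xy^t z has p + (p!/k)·k = p + p! copies of 0. Now the 0-count is p+p! and (1-count)+1 = (p+p!-1)+1 = p+p!, so i ≠ j+1 fails. So xy^t z = 0^{p+p!} 1^{p+p!-1} ∉ L.
This is a contradiction; hence L is not regular.

0^{p+p!} 1^{p+p!-1}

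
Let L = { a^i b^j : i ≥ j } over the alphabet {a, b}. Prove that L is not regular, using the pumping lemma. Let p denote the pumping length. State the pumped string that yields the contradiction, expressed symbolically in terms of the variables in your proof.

a^{p-k} b^p

Assume L is regular. Let p be the pumping length given by the pumping lemma.
Choose w = a^p b^p ∈ L, with |w| = 2p ≥ p.
The pumping lemma gives a decomposition w = xyz where |xy| ≤ p and |y| > 0.
The first p characters of w are a's, so xy (and hence y) consists only of a's. Write y = a^k, 1 ≤ k ≤ p.
Consider xy^0z = xz = a^{p-k} b^p. Since k ≥ 1, the a-count p-k is less than p, so i ≥ j fails; thus xz ∉ L.
Contradiction. Therefore L is not regular.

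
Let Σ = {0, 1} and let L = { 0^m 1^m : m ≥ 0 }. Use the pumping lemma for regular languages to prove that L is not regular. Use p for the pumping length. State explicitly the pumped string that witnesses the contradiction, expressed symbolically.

Toward a contradiction, assume L is regular with pumping length p.
Take w = 0^p 1^p. Then w ∈ L and |w| = 2p ≥ p.
The pumping lemma gives a decomposition w = xyz where |xy| ≤ p and y is nonempty.
Because |xy| ≤ p and w begins with p copies of 0, we have y = 0^k with 1 ≤ k ≤ p.
Pump with i = 2: xy^2z = 0^{p+k} 1^p. For this to lie in L we would need p = p+k, which forces k = 0. But k ≥ 1, so xy^2z ∉ L.
Contradiction. Therefore L is not regular.

0^{p+k} 1^p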